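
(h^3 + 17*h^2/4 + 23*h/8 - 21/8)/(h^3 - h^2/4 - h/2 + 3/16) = 2*(4*h^2 + 19*h + 21)/(8*h^2 + 2*h - 3)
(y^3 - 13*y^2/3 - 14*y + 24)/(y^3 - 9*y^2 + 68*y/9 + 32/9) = 3*(y^2 - 3*y - 18)/(3*y^2 - 23*y - 8)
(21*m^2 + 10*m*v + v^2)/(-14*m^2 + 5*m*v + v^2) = (3*m + v)/(-2*m + v)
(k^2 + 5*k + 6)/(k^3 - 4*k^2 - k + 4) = (k^2 + 5*k + 6)/(k^3 - 4*k^2 - k + 4)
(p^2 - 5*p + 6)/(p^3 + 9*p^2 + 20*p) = (p^2 - 5*p + 6)/(p*(p^2 + 9*p + 20))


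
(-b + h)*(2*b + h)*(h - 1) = -2*b^2*h + 2*b^2 + b*h^2 - b*h + h^3 - h^2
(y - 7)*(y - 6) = y^2 - 13*y + 42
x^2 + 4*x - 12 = (x - 2)*(x + 6)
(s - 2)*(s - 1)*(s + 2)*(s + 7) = s^4 + 6*s^3 - 11*s^2 - 24*s + 28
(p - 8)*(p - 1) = p^2 - 9*p + 8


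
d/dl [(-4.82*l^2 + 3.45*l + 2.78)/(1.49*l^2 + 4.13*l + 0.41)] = (-25.0471*l^2 - 12.2368*l - 10.0669)/(2.2201*l^4 + 12.3074*l^3 + 18.2787*l^2 + 3.3866*l + 0.1681)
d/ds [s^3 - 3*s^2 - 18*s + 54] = 3*s^2 - 6*s - 18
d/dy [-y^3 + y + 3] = 1 - 3*y^2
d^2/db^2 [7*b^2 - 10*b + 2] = 14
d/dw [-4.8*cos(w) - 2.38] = 4.8*sin(w)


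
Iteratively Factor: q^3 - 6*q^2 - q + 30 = (q - 3)*(q^2 - 3*q - 10) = (q - 3)*(q + 2)*(q - 5)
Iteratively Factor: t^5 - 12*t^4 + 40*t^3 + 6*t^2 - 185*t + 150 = (t - 3)*(t^4 - 9*t^3 + 13*t^2 + 45*t - 50) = (t - 3)*(t + 2)*(t^3 - 11*t^2 + 35*t - 25) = (t - 3)*(t - 1)*(t + 2)*(t^2 - 10*t + 25) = (t - 5)*(t - 3)*(t - 1)*(t + 2)*(t - 5)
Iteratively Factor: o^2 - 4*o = (o)*(o - 4)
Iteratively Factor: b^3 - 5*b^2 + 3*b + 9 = (b + 1)*(b^2 - 6*b + 9) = (b - 3)*(b + 1)*(b - 3)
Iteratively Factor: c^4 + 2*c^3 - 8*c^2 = (c + 4)*(c^3 - 2*c^2) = c*(c + 4)*(c^2 - 2*c) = c*(c - 2)*(c + 4)*(c)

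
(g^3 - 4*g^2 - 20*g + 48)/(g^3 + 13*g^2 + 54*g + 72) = (g^2 - 8*g + 12)/(g^2 + 9*g + 18)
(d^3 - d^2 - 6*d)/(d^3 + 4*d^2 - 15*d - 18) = d*(d + 2)/(d^2 + 7*d + 6)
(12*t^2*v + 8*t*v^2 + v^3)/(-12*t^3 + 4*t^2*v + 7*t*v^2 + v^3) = -v/(t - v)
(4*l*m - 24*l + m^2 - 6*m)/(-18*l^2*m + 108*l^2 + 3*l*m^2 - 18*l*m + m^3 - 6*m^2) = (-4*l - m)/(18*l^2 - 3*l*m - m^2)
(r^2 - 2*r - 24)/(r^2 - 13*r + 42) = (r + 4)/(r - 7)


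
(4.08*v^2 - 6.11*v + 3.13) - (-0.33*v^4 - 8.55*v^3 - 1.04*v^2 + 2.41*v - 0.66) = 0.33*v^4 + 8.55*v^3 + 5.12*v^2 - 8.52*v + 3.79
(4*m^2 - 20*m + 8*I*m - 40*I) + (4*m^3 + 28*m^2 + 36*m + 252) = 4*m^3 + 32*m^2 + 16*m + 8*I*m + 252 - 40*I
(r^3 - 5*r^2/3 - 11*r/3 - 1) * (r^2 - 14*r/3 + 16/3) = r^5 - 19*r^4/3 + 85*r^3/9 + 65*r^2/9 - 134*r/9 - 16/3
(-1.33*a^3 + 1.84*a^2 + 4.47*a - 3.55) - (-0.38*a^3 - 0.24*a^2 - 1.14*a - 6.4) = -0.95*a^3 + 2.08*a^2 + 5.61*a + 2.85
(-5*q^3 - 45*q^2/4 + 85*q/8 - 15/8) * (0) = 0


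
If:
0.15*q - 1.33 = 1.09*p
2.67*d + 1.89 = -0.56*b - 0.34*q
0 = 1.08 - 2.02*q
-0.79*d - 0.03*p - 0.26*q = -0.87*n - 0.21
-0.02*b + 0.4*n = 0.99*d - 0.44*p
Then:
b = 0.60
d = -0.90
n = -0.94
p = -1.15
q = 0.53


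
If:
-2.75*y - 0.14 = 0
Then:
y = -0.05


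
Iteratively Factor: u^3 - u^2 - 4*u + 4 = (u - 2)*(u^2 + u - 2) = (u - 2)*(u - 1)*(u + 2)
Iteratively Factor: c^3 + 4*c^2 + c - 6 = (c - 1)*(c^2 + 5*c + 6) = (c - 1)*(c + 3)*(c + 2)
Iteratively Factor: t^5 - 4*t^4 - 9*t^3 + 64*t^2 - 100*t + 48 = (t - 2)*(t^4 - 2*t^3 - 13*t^2 + 38*t - 24) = (t - 2)^2*(t^3 - 13*t + 12) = (t - 2)^2*(t - 1)*(t^2 + t - 12) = (t - 3)*(t - 2)^2*(t - 1)*(t + 4)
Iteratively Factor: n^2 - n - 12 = (n + 3)*(n - 4)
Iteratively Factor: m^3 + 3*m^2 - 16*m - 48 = (m + 4)*(m^2 - m - 12) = (m - 4)*(m + 4)*(m + 3)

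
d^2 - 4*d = d*(d - 4)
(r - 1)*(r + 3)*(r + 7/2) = r^3 + 11*r^2/2 + 4*r - 21/2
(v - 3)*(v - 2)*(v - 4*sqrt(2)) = v^3 - 4*sqrt(2)*v^2 - 5*v^2 + 6*v + 20*sqrt(2)*v - 24*sqrt(2)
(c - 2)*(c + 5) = c^2 + 3*c - 10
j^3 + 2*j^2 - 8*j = j*(j - 2)*(j + 4)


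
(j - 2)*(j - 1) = j^2 - 3*j + 2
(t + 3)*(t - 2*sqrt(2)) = t^2 - 2*sqrt(2)*t + 3*t - 6*sqrt(2)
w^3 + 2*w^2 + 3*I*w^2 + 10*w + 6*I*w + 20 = (w + 2)*(w - 2*I)*(w + 5*I)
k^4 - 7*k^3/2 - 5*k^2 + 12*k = k*(k - 4)*(k - 3/2)*(k + 2)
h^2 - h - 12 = (h - 4)*(h + 3)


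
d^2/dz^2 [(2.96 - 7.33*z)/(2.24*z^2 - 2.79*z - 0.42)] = ((4.48*z - 2.79)*(7.33*z - 2.96)*(8.96*z - 5.58) + (98.5152*z - 54.1622)*(-2.24*z^2 + 2.79*z + 0.42))/(-2.24*z^2 + 2.79*z + 0.42)^3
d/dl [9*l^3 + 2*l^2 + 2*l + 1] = 27*l^2 + 4*l + 2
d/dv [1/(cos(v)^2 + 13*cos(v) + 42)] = (2*cos(v) + 13)*sin(v)/(cos(v)^2 + 13*cos(v) + 42)^2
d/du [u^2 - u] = 2*u - 1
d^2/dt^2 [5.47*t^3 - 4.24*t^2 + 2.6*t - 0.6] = 32.82*t - 8.48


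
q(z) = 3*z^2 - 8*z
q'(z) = 6*z - 8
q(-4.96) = 113.48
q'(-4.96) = -37.76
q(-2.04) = 28.80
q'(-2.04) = -20.24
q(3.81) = 13.07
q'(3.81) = 14.86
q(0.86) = -4.66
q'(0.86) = -2.84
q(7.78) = 119.35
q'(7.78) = 38.68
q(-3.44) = 63.02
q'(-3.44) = -28.64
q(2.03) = -3.88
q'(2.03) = 4.18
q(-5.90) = 151.63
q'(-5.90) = -43.40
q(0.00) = 0.00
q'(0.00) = -8.00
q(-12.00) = 528.00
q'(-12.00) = -80.00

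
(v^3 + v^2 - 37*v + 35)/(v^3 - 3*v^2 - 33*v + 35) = (v^2 + 2*v - 35)/(v^2 - 2*v - 35)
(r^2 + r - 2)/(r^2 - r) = (r + 2)/r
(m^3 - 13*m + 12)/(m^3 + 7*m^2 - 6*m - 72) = (m - 1)/(m + 6)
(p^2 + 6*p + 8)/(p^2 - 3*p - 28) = (p + 2)/(p - 7)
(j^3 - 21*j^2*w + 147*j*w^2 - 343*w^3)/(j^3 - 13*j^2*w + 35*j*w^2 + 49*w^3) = (j - 7*w)/(j + w)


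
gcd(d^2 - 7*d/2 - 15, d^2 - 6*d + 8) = 1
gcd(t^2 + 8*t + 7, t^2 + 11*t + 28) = t + 7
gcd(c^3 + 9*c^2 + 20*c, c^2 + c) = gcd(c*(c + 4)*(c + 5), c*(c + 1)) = c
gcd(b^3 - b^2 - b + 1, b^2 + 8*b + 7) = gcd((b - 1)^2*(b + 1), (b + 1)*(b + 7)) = b + 1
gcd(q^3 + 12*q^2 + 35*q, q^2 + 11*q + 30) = q + 5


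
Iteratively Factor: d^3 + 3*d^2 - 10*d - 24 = (d + 4)*(d^2 - d - 6) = (d + 2)*(d + 4)*(d - 3)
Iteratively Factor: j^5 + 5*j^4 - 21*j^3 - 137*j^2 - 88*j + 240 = (j - 1)*(j^4 + 6*j^3 - 15*j^2 - 152*j - 240) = (j - 1)*(j + 4)*(j^3 + 2*j^2 - 23*j - 60) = (j - 1)*(j + 3)*(j + 4)*(j^2 - j - 20) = (j - 1)*(j + 3)*(j + 4)^2*(j - 5)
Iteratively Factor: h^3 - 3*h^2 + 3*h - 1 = (h - 1)*(h^2 - 2*h + 1) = (h - 1)^2*(h - 1)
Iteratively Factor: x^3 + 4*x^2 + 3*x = (x + 1)*(x^2 + 3*x) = x*(x + 1)*(x + 3)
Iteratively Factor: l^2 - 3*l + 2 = (l - 2)*(l - 1)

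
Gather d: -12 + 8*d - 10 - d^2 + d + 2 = -d^2 + 9*d - 20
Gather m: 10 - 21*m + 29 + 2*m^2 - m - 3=2*m^2 - 22*m + 36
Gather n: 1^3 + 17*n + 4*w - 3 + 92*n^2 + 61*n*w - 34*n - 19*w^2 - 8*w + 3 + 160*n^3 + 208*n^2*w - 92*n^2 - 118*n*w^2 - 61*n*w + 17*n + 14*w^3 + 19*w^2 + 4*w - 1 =160*n^3 + 208*n^2*w - 118*n*w^2 + 14*w^3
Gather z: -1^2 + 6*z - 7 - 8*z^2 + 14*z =-8*z^2 + 20*z - 8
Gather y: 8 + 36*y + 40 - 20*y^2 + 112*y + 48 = -20*y^2 + 148*y + 96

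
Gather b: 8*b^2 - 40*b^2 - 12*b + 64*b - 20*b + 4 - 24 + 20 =-32*b^2 + 32*b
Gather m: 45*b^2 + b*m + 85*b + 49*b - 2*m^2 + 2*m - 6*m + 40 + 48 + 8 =45*b^2 + 134*b - 2*m^2 + m*(b - 4) + 96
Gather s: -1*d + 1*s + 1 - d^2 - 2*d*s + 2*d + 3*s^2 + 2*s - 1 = -d^2 + d + 3*s^2 + s*(3 - 2*d)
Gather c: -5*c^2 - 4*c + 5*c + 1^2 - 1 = -5*c^2 + c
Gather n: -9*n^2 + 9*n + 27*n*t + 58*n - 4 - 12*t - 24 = -9*n^2 + n*(27*t + 67) - 12*t - 28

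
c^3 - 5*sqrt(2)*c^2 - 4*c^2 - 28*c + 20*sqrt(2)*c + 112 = (c - 4)*(c - 7*sqrt(2))*(c + 2*sqrt(2))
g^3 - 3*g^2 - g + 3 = (g - 3)*(g - 1)*(g + 1)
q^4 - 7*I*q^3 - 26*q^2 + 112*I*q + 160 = (q - 4)*(q + 4)*(q - 5*I)*(q - 2*I)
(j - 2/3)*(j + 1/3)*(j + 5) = j^3 + 14*j^2/3 - 17*j/9 - 10/9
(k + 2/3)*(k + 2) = k^2 + 8*k/3 + 4/3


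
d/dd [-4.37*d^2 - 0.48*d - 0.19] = -8.74*d - 0.48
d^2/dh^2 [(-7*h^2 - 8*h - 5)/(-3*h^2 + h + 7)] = 2*(93*h^3 + 576*h^2 + 459*h + 397)/(27*h^6 - 27*h^5 - 180*h^4 + 125*h^3 + 420*h^2 - 147*h - 343)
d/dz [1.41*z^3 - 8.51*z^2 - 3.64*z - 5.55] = 4.23*z^2 - 17.02*z - 3.64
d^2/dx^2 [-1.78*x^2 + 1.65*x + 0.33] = -3.56000000000000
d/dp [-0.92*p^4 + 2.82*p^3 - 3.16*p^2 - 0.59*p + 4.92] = -3.68*p^3 + 8.46*p^2 - 6.32*p - 0.59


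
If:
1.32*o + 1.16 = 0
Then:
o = -0.88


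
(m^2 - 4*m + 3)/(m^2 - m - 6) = (m - 1)/(m + 2)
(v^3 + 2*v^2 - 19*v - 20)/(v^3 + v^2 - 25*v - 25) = (v - 4)/(v - 5)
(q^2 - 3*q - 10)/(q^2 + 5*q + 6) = (q - 5)/(q + 3)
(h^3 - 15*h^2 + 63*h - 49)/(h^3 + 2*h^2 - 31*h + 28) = (h^2 - 14*h + 49)/(h^2 + 3*h - 28)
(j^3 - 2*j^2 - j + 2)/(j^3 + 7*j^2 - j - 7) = (j - 2)/(j + 7)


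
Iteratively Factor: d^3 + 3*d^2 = (d + 3)*(d^2) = d*(d + 3)*(d)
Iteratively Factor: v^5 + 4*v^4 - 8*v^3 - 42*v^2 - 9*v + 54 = (v + 3)*(v^4 + v^3 - 11*v^2 - 9*v + 18) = (v - 1)*(v + 3)*(v^3 + 2*v^2 - 9*v - 18) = (v - 1)*(v + 2)*(v + 3)*(v^2 - 9) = (v - 1)*(v + 2)*(v + 3)^2*(v - 3)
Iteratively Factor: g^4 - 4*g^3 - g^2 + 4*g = (g - 4)*(g^3 - g) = (g - 4)*(g - 1)*(g^2 + g) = g*(g - 4)*(g - 1)*(g + 1)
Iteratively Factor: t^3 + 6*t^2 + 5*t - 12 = (t + 3)*(t^2 + 3*t - 4) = (t + 3)*(t + 4)*(t - 1)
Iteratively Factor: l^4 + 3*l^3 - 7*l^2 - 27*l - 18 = (l + 2)*(l^3 + l^2 - 9*l - 9) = (l + 1)*(l + 2)*(l^2 - 9) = (l + 1)*(l + 2)*(l + 3)*(l - 3)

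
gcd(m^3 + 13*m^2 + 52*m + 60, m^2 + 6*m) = m + 6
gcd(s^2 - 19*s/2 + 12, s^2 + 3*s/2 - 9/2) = s - 3/2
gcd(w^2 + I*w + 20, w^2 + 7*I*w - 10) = w + 5*I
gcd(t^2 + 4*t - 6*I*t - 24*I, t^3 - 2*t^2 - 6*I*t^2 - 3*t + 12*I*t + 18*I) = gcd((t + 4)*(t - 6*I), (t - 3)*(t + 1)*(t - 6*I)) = t - 6*I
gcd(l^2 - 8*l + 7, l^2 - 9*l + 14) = l - 7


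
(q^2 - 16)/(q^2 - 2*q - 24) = (q - 4)/(q - 6)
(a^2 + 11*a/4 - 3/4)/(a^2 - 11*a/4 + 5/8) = 2*(a + 3)/(2*a - 5)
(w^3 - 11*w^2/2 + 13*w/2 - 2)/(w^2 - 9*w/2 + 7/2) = (2*w^2 - 9*w + 4)/(2*w - 7)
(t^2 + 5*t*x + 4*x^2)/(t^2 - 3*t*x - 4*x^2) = (-t - 4*x)/(-t + 4*x)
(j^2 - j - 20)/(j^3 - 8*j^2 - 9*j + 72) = (j^2 - j - 20)/(j^3 - 8*j^2 - 9*j + 72)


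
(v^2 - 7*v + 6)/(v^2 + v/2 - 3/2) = 2*(v - 6)/(2*v + 3)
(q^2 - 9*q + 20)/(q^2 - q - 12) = (q - 5)/(q + 3)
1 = 1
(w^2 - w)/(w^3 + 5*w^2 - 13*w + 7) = w/(w^2 + 6*w - 7)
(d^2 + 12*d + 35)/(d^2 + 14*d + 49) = (d + 5)/(d + 7)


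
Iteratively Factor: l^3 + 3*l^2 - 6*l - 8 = (l + 4)*(l^2 - l - 2) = (l - 2)*(l + 4)*(l + 1)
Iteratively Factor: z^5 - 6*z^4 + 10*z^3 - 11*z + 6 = (z - 1)*(z^4 - 5*z^3 + 5*z^2 + 5*z - 6) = (z - 3)*(z - 1)*(z^3 - 2*z^2 - z + 2) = (z - 3)*(z - 2)*(z - 1)*(z^2 - 1) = (z - 3)*(z - 2)*(z - 1)^2*(z + 1)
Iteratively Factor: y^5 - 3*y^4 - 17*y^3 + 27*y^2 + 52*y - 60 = (y - 1)*(y^4 - 2*y^3 - 19*y^2 + 8*y + 60) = (y - 5)*(y - 1)*(y^3 + 3*y^2 - 4*y - 12) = (y - 5)*(y - 1)*(y + 2)*(y^2 + y - 6) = (y - 5)*(y - 1)*(y + 2)*(y + 3)*(y - 2)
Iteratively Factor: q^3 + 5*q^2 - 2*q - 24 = (q + 3)*(q^2 + 2*q - 8) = (q - 2)*(q + 3)*(q + 4)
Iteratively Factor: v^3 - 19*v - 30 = (v + 3)*(v^2 - 3*v - 10) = (v - 5)*(v + 3)*(v + 2)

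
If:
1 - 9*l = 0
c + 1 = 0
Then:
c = -1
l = 1/9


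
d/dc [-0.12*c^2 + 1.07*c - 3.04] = 1.07 - 0.24*c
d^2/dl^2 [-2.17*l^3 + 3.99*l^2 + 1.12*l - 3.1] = 7.98 - 13.02*l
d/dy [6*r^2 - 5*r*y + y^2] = -5*r + 2*y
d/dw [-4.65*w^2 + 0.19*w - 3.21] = 0.19 - 9.3*w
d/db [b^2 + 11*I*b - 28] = 2*b + 11*I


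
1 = 1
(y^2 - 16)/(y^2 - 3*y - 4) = (y + 4)/(y + 1)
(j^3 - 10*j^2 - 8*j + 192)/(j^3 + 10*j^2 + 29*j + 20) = (j^2 - 14*j + 48)/(j^2 + 6*j + 5)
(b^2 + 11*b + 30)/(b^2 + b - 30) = (b + 5)/(b - 5)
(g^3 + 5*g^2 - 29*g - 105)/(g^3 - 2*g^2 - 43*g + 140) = (g + 3)/(g - 4)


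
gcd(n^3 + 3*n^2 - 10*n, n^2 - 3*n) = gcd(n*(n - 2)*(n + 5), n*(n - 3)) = n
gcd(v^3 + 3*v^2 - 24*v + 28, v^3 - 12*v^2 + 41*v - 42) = v - 2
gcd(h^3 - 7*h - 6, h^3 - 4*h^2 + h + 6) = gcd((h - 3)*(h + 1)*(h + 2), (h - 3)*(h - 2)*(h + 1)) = h^2 - 2*h - 3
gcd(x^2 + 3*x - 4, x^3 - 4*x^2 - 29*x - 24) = 1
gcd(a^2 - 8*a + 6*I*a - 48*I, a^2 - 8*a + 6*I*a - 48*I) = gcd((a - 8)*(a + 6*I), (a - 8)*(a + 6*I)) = a^2 + a*(-8 + 6*I) - 48*I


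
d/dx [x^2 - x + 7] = 2*x - 1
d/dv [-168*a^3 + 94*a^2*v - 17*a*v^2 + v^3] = 94*a^2 - 34*a*v + 3*v^2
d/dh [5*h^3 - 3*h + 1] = 15*h^2 - 3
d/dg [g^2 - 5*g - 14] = 2*g - 5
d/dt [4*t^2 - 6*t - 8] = 8*t - 6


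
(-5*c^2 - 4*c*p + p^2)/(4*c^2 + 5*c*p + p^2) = (-5*c + p)/(4*c + p)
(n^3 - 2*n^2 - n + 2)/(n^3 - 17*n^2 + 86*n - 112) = (n^2 - 1)/(n^2 - 15*n + 56)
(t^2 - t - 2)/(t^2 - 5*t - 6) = (t - 2)/(t - 6)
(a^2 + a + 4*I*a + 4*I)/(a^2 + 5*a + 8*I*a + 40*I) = (a^2 + a*(1 + 4*I) + 4*I)/(a^2 + a*(5 + 8*I) + 40*I)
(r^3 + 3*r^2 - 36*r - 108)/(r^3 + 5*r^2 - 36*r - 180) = (r + 3)/(r + 5)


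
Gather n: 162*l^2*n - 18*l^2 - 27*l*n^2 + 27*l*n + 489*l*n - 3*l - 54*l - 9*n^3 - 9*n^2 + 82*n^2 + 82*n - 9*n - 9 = -18*l^2 - 57*l - 9*n^3 + n^2*(73 - 27*l) + n*(162*l^2 + 516*l + 73) - 9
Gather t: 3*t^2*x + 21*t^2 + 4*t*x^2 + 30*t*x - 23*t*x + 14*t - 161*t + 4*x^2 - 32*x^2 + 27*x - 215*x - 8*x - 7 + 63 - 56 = t^2*(3*x + 21) + t*(4*x^2 + 7*x - 147) - 28*x^2 - 196*x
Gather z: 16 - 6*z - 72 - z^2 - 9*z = -z^2 - 15*z - 56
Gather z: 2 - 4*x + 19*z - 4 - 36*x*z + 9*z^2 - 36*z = -4*x + 9*z^2 + z*(-36*x - 17) - 2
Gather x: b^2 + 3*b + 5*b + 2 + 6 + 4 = b^2 + 8*b + 12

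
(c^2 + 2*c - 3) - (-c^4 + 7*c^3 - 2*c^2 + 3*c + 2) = c^4 - 7*c^3 + 3*c^2 - c - 5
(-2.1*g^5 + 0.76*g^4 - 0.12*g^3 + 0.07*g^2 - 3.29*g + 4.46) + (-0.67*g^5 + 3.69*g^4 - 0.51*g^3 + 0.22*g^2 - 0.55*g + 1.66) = -2.77*g^5 + 4.45*g^4 - 0.63*g^3 + 0.29*g^2 - 3.84*g + 6.12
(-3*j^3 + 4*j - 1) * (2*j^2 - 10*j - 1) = -6*j^5 + 30*j^4 + 11*j^3 - 42*j^2 + 6*j + 1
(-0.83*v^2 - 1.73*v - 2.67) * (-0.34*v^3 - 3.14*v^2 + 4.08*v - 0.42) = 0.2822*v^5 + 3.1944*v^4 + 2.9536*v^3 + 1.674*v^2 - 10.167*v + 1.1214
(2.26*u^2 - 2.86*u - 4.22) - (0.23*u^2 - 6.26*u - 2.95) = 2.03*u^2 + 3.4*u - 1.27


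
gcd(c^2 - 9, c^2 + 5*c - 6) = 1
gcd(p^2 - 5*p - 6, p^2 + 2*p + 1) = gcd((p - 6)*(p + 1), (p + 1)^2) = p + 1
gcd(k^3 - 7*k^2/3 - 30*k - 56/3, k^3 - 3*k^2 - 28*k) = k^2 - 3*k - 28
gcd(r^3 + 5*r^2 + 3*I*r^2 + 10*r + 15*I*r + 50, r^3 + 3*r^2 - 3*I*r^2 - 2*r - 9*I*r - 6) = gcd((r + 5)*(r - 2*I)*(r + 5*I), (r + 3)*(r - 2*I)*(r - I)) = r - 2*I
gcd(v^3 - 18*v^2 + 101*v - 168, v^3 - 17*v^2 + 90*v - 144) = v^2 - 11*v + 24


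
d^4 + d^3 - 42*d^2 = d^2*(d - 6)*(d + 7)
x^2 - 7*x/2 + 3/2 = (x - 3)*(x - 1/2)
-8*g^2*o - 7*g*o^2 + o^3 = o*(-8*g + o)*(g + o)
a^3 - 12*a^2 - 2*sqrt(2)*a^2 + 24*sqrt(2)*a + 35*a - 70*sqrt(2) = (a - 7)*(a - 5)*(a - 2*sqrt(2))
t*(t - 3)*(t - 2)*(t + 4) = t^4 - t^3 - 14*t^2 + 24*t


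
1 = 1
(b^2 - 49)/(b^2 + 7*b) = (b - 7)/b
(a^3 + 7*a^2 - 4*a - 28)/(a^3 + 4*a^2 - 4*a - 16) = (a + 7)/(a + 4)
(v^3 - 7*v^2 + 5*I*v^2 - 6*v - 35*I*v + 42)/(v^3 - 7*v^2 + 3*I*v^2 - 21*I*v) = (v + 2*I)/v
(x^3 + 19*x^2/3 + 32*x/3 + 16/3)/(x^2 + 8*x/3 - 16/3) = (3*x^2 + 7*x + 4)/(3*x - 4)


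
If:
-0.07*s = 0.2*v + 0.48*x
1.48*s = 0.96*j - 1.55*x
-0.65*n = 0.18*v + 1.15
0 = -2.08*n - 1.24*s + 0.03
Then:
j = 0.136225952645209*x + 3.96752450980392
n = 0.571672500640314*x - 1.5197963800905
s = 2.57352941176471 - 0.958934517203108*x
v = -2.06437291897891*x - 0.900735294117647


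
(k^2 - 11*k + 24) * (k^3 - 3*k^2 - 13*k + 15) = k^5 - 14*k^4 + 44*k^3 + 86*k^2 - 477*k + 360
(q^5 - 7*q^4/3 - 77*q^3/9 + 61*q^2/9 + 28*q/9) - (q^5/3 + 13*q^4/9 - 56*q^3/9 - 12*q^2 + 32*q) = 2*q^5/3 - 34*q^4/9 - 7*q^3/3 + 169*q^2/9 - 260*q/9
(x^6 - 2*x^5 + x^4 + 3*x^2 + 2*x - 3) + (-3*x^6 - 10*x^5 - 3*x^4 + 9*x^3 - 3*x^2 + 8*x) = -2*x^6 - 12*x^5 - 2*x^4 + 9*x^3 + 10*x - 3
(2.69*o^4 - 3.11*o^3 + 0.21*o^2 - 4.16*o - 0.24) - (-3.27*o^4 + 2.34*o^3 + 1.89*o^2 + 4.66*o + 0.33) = 5.96*o^4 - 5.45*o^3 - 1.68*o^2 - 8.82*o - 0.57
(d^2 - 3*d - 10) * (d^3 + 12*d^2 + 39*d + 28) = d^5 + 9*d^4 - 7*d^3 - 209*d^2 - 474*d - 280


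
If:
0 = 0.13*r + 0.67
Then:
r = -5.15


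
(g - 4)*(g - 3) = g^2 - 7*g + 12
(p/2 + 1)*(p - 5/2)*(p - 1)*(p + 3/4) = p^4/2 - 3*p^3/8 - 45*p^2/16 + 13*p/16 + 15/8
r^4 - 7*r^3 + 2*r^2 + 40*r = r*(r - 5)*(r - 4)*(r + 2)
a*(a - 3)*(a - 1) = a^3 - 4*a^2 + 3*a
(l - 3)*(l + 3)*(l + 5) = l^3 + 5*l^2 - 9*l - 45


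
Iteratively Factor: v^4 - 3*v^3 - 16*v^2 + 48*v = (v)*(v^3 - 3*v^2 - 16*v + 48) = v*(v + 4)*(v^2 - 7*v + 12) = v*(v - 3)*(v + 4)*(v - 4)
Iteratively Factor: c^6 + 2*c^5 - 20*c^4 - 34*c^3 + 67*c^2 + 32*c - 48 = (c + 3)*(c^5 - c^4 - 17*c^3 + 17*c^2 + 16*c - 16) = (c - 1)*(c + 3)*(c^4 - 17*c^2 + 16) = (c - 1)^2*(c + 3)*(c^3 + c^2 - 16*c - 16) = (c - 1)^2*(c + 3)*(c + 4)*(c^2 - 3*c - 4) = (c - 4)*(c - 1)^2*(c + 3)*(c + 4)*(c + 1)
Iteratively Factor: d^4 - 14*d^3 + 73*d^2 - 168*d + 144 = (d - 4)*(d^3 - 10*d^2 + 33*d - 36) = (d - 4)^2*(d^2 - 6*d + 9) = (d - 4)^2*(d - 3)*(d - 3)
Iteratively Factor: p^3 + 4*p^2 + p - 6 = (p + 3)*(p^2 + p - 2) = (p + 2)*(p + 3)*(p - 1)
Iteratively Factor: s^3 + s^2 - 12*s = (s - 3)*(s^2 + 4*s) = s*(s - 3)*(s + 4)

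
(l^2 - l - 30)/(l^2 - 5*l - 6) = (l + 5)/(l + 1)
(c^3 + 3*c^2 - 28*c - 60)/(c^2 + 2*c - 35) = (c^2 + 8*c + 12)/(c + 7)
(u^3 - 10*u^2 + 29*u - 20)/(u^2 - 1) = (u^2 - 9*u + 20)/(u + 1)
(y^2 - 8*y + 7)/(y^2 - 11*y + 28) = (y - 1)/(y - 4)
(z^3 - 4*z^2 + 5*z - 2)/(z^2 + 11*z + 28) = (z^3 - 4*z^2 + 5*z - 2)/(z^2 + 11*z + 28)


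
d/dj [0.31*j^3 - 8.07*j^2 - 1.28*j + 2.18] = 0.93*j^2 - 16.14*j - 1.28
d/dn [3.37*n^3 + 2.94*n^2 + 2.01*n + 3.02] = 10.11*n^2 + 5.88*n + 2.01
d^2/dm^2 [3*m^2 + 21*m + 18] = 6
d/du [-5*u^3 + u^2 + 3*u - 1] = -15*u^2 + 2*u + 3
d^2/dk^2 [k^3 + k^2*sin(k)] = -k^2*sin(k) + 4*k*cos(k) + 6*k + 2*sin(k)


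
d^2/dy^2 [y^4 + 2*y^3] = 12*y*(y + 1)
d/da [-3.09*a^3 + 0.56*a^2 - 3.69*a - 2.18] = -9.27*a^2 + 1.12*a - 3.69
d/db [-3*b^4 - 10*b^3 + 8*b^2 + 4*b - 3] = -12*b^3 - 30*b^2 + 16*b + 4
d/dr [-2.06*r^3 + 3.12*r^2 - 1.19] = r*(6.24 - 6.18*r)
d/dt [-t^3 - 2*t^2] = t*(-3*t - 4)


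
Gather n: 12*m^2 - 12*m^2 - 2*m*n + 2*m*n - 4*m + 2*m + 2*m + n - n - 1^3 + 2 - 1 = 0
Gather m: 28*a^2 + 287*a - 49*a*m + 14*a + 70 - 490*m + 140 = 28*a^2 + 301*a + m*(-49*a - 490) + 210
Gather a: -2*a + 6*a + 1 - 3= 4*a - 2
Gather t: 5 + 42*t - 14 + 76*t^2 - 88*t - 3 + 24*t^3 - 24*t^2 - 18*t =24*t^3 + 52*t^2 - 64*t - 12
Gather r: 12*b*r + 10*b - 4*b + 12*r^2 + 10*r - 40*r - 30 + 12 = 6*b + 12*r^2 + r*(12*b - 30) - 18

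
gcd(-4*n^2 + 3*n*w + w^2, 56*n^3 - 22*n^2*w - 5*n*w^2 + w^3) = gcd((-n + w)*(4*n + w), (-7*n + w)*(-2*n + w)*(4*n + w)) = 4*n + w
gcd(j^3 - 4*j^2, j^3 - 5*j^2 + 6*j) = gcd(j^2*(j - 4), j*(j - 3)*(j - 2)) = j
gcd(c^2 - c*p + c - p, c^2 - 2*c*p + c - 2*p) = c + 1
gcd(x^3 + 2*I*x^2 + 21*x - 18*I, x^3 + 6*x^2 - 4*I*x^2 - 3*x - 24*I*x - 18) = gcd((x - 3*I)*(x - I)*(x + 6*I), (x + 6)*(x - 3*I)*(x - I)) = x^2 - 4*I*x - 3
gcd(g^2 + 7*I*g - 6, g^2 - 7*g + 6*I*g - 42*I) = g + 6*I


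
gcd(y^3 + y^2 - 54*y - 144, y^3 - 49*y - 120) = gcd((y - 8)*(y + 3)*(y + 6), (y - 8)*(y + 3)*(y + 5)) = y^2 - 5*y - 24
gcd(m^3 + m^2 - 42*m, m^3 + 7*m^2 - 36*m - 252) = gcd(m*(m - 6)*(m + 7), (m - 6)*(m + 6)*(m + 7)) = m^2 + m - 42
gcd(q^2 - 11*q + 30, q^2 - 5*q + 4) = 1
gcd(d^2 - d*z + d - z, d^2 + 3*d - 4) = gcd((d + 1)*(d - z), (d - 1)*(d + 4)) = 1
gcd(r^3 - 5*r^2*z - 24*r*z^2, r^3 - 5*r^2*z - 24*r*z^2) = -r^3 + 5*r^2*z + 24*r*z^2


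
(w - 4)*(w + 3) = w^2 - w - 12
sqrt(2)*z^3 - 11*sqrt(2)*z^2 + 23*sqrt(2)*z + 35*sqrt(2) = (z - 7)*(z - 5)*(sqrt(2)*z + sqrt(2))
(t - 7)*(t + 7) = t^2 - 49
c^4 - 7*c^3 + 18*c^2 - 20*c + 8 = (c - 2)^3*(c - 1)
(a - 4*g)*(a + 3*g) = a^2 - a*g - 12*g^2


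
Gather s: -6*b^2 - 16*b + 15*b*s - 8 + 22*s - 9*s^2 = -6*b^2 - 16*b - 9*s^2 + s*(15*b + 22) - 8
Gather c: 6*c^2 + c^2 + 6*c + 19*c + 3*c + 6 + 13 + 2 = 7*c^2 + 28*c + 21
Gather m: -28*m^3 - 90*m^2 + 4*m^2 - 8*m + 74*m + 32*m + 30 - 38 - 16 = -28*m^3 - 86*m^2 + 98*m - 24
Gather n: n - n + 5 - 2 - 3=0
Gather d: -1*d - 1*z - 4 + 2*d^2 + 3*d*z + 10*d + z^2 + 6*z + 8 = 2*d^2 + d*(3*z + 9) + z^2 + 5*z + 4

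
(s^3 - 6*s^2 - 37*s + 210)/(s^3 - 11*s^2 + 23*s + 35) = (s + 6)/(s + 1)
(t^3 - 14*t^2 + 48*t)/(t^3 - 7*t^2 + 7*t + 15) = t*(t^2 - 14*t + 48)/(t^3 - 7*t^2 + 7*t + 15)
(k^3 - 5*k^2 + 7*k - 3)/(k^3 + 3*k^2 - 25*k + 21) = (k - 1)/(k + 7)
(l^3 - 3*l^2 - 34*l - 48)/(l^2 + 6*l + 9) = (l^2 - 6*l - 16)/(l + 3)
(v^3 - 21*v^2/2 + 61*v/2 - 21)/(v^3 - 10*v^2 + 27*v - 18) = (v - 7/2)/(v - 3)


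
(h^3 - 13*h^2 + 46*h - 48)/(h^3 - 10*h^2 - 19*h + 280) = (h^2 - 5*h + 6)/(h^2 - 2*h - 35)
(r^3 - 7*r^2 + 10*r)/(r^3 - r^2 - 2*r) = (r - 5)/(r + 1)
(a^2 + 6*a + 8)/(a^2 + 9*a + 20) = (a + 2)/(a + 5)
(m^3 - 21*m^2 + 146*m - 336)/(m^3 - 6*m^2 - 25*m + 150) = (m^2 - 15*m + 56)/(m^2 - 25)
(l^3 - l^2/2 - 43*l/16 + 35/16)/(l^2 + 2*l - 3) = (l^2 + l/2 - 35/16)/(l + 3)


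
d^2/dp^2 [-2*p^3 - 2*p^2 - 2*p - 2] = -12*p - 4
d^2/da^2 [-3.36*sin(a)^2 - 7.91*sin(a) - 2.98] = 7.91*sin(a) - 6.72*cos(2*a)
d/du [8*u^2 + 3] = 16*u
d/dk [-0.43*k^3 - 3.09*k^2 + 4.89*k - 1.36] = -1.29*k^2 - 6.18*k + 4.89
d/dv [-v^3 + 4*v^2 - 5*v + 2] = -3*v^2 + 8*v - 5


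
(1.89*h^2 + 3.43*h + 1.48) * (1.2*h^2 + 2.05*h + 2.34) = 2.268*h^4 + 7.9905*h^3 + 13.2301*h^2 + 11.0602*h + 3.4632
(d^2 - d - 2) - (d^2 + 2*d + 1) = -3*d - 3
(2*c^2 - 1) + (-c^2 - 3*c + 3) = c^2 - 3*c + 2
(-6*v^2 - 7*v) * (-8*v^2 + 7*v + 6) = 48*v^4 + 14*v^3 - 85*v^2 - 42*v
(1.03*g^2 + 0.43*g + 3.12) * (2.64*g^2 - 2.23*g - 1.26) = 2.7192*g^4 - 1.1617*g^3 + 5.9801*g^2 - 7.4994*g - 3.9312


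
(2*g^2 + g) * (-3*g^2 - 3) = -6*g^4 - 3*g^3 - 6*g^2 - 3*g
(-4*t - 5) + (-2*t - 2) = -6*t - 7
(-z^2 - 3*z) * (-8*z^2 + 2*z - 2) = 8*z^4 + 22*z^3 - 4*z^2 + 6*z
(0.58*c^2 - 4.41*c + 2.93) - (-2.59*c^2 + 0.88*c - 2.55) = 3.17*c^2 - 5.29*c + 5.48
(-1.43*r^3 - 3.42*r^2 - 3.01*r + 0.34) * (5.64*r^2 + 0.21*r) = -8.0652*r^5 - 19.5891*r^4 - 17.6946*r^3 + 1.2855*r^2 + 0.0714*r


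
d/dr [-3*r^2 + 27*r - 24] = 27 - 6*r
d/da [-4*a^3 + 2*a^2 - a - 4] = -12*a^2 + 4*a - 1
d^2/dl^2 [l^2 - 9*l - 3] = 2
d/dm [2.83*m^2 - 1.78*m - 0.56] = 5.66*m - 1.78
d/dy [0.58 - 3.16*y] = -3.16000000000000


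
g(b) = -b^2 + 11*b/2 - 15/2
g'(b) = 11/2 - 2*b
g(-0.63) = -11.36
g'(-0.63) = 6.76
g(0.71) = -4.10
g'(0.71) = 4.08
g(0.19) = -6.49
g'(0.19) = 5.12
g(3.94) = -1.35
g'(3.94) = -2.38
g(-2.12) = -23.65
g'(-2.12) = 9.74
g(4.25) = -2.19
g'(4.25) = -3.00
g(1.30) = -2.04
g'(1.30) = 2.90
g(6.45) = -13.63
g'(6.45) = -7.40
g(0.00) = -7.50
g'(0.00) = 5.50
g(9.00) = -39.00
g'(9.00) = -12.50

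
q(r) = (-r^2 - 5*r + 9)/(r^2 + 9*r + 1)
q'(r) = (-2*r - 9)*(-r^2 - 5*r + 9)/(r^2 + 9*r + 1)^2 + (-2*r - 5)/(r^2 + 9*r + 1)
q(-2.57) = -0.98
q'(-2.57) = -0.25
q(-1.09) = -1.74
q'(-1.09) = -1.19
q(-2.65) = -0.96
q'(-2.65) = -0.24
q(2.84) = -0.38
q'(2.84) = -0.15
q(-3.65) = -0.75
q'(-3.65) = -0.19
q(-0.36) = -5.06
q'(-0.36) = -17.81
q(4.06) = -0.51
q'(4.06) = -0.08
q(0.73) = 0.59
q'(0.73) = -1.56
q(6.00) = -0.63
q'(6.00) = -0.04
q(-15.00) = -1.55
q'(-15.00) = -0.08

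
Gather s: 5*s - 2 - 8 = 5*s - 10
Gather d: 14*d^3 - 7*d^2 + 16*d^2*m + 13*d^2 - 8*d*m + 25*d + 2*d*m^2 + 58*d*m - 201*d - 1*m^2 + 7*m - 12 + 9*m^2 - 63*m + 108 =14*d^3 + d^2*(16*m + 6) + d*(2*m^2 + 50*m - 176) + 8*m^2 - 56*m + 96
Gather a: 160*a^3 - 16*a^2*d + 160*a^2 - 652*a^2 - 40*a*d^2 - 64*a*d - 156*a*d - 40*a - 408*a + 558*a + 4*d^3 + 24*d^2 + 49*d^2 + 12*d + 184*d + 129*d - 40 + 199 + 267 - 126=160*a^3 + a^2*(-16*d - 492) + a*(-40*d^2 - 220*d + 110) + 4*d^3 + 73*d^2 + 325*d + 300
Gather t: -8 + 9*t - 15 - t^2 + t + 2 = -t^2 + 10*t - 21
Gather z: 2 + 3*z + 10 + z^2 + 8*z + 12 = z^2 + 11*z + 24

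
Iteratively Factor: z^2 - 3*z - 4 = (z + 1)*(z - 4)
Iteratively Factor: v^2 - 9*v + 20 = (v - 5)*(v - 4)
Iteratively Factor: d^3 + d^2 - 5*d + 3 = (d - 1)*(d^2 + 2*d - 3) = (d - 1)^2*(d + 3)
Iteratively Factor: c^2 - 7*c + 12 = (c - 3)*(c - 4)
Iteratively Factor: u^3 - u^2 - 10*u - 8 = (u + 1)*(u^2 - 2*u - 8) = (u - 4)*(u + 1)*(u + 2)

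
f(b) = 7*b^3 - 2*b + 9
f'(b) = 21*b^2 - 2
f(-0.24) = 9.38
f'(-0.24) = -0.79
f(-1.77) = -26.28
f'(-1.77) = 63.79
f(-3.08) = -189.37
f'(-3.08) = 197.21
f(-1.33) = -4.81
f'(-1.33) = 35.15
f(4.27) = 545.44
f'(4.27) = 380.89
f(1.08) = 15.66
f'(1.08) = 22.49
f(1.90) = 53.21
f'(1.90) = 73.81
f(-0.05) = 9.10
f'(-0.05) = -1.95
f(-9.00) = -5076.00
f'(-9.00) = 1699.00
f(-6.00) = -1491.00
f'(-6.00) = 754.00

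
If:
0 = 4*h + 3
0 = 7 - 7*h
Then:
No Solution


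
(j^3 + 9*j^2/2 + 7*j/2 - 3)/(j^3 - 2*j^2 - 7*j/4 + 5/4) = 2*(j^2 + 5*j + 6)/(2*j^2 - 3*j - 5)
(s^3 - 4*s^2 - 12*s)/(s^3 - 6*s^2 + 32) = s*(s - 6)/(s^2 - 8*s + 16)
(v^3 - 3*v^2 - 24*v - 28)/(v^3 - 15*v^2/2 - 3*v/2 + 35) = 2*(v + 2)/(2*v - 5)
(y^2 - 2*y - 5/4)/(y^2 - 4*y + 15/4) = (2*y + 1)/(2*y - 3)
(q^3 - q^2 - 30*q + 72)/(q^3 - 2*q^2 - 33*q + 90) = (q - 4)/(q - 5)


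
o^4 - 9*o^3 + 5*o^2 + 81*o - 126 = (o - 7)*(o - 3)*(o - 2)*(o + 3)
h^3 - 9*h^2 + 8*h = h*(h - 8)*(h - 1)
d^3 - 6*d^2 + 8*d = d*(d - 4)*(d - 2)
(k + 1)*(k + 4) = k^2 + 5*k + 4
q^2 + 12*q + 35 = (q + 5)*(q + 7)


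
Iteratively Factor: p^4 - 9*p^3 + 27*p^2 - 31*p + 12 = (p - 1)*(p^3 - 8*p^2 + 19*p - 12) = (p - 3)*(p - 1)*(p^2 - 5*p + 4) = (p - 4)*(p - 3)*(p - 1)*(p - 1)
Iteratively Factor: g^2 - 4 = (g + 2)*(g - 2)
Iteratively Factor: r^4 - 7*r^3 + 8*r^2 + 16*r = (r)*(r^3 - 7*r^2 + 8*r + 16) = r*(r - 4)*(r^2 - 3*r - 4) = r*(r - 4)*(r + 1)*(r - 4)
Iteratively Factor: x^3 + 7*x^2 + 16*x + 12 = (x + 2)*(x^2 + 5*x + 6) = (x + 2)*(x + 3)*(x + 2)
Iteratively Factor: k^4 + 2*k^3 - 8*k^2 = (k)*(k^3 + 2*k^2 - 8*k) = k*(k + 4)*(k^2 - 2*k) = k*(k - 2)*(k + 4)*(k)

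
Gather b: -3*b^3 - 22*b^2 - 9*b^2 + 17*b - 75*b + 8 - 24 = -3*b^3 - 31*b^2 - 58*b - 16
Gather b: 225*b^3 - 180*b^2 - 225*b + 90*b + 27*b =225*b^3 - 180*b^2 - 108*b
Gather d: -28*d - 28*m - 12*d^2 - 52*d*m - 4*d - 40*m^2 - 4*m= -12*d^2 + d*(-52*m - 32) - 40*m^2 - 32*m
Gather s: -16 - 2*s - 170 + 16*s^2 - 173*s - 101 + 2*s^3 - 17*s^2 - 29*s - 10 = 2*s^3 - s^2 - 204*s - 297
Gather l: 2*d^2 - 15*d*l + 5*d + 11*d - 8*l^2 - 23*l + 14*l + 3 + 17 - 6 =2*d^2 + 16*d - 8*l^2 + l*(-15*d - 9) + 14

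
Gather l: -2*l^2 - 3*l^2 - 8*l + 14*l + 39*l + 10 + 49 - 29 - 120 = -5*l^2 + 45*l - 90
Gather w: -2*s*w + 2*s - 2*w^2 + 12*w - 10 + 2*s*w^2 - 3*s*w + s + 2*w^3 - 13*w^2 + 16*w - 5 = 3*s + 2*w^3 + w^2*(2*s - 15) + w*(28 - 5*s) - 15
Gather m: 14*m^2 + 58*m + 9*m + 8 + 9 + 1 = 14*m^2 + 67*m + 18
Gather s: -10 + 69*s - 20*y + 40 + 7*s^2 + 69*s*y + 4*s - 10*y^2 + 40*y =7*s^2 + s*(69*y + 73) - 10*y^2 + 20*y + 30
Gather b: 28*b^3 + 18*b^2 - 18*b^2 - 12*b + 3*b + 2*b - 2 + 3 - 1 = 28*b^3 - 7*b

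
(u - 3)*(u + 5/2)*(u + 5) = u^3 + 9*u^2/2 - 10*u - 75/2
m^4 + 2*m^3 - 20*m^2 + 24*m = m*(m - 2)^2*(m + 6)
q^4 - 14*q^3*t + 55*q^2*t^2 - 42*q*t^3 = q*(q - 7*t)*(q - 6*t)*(q - t)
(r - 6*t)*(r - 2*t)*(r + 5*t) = r^3 - 3*r^2*t - 28*r*t^2 + 60*t^3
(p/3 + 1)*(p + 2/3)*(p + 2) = p^3/3 + 17*p^2/9 + 28*p/9 + 4/3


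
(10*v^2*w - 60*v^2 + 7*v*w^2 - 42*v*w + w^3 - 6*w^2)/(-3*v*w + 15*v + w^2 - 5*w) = (-10*v^2*w + 60*v^2 - 7*v*w^2 + 42*v*w - w^3 + 6*w^2)/(3*v*w - 15*v - w^2 + 5*w)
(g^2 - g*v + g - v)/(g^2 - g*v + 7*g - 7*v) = (g + 1)/(g + 7)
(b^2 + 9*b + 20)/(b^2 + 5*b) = (b + 4)/b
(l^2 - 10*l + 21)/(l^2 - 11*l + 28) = (l - 3)/(l - 4)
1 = 1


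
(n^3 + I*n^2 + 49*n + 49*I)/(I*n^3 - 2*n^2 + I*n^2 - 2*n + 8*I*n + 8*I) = (-I*n^3 + n^2 - 49*I*n + 49)/(n^3 + n^2*(1 + 2*I) + 2*n*(4 + I) + 8)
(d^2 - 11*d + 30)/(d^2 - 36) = (d - 5)/(d + 6)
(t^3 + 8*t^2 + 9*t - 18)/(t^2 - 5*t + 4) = (t^2 + 9*t + 18)/(t - 4)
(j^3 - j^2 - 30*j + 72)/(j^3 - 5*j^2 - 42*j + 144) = (j - 4)/(j - 8)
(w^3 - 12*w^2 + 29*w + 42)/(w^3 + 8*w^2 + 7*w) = (w^2 - 13*w + 42)/(w*(w + 7))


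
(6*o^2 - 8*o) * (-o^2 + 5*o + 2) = -6*o^4 + 38*o^3 - 28*o^2 - 16*o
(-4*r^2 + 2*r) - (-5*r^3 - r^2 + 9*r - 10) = 5*r^3 - 3*r^2 - 7*r + 10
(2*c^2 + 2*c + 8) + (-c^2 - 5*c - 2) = c^2 - 3*c + 6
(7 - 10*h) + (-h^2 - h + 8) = -h^2 - 11*h + 15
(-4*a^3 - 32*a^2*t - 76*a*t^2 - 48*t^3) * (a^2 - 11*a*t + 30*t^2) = -4*a^5 + 12*a^4*t + 156*a^3*t^2 - 172*a^2*t^3 - 1752*a*t^4 - 1440*t^5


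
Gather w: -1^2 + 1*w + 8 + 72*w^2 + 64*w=72*w^2 + 65*w + 7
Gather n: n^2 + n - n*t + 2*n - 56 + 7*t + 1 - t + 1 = n^2 + n*(3 - t) + 6*t - 54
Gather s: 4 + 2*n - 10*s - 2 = 2*n - 10*s + 2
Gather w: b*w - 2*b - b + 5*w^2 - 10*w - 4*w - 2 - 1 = -3*b + 5*w^2 + w*(b - 14) - 3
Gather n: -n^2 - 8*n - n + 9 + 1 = -n^2 - 9*n + 10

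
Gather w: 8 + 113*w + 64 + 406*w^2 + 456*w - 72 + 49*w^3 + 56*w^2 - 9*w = 49*w^3 + 462*w^2 + 560*w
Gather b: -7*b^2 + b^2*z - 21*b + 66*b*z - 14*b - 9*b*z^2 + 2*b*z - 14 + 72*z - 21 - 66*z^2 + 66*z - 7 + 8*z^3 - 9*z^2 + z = b^2*(z - 7) + b*(-9*z^2 + 68*z - 35) + 8*z^3 - 75*z^2 + 139*z - 42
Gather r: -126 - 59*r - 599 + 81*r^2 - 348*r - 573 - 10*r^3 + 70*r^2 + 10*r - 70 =-10*r^3 + 151*r^2 - 397*r - 1368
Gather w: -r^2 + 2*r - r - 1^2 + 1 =-r^2 + r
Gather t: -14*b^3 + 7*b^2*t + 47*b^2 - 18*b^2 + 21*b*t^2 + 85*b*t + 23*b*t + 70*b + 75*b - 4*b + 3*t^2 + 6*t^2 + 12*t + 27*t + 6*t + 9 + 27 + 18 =-14*b^3 + 29*b^2 + 141*b + t^2*(21*b + 9) + t*(7*b^2 + 108*b + 45) + 54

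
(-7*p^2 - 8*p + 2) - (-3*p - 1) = -7*p^2 - 5*p + 3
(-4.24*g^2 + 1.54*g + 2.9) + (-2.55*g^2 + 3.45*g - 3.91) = -6.79*g^2 + 4.99*g - 1.01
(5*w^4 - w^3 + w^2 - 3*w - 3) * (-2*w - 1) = -10*w^5 - 3*w^4 - w^3 + 5*w^2 + 9*w + 3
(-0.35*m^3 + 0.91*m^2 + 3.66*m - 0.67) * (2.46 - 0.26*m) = 0.091*m^4 - 1.0976*m^3 + 1.287*m^2 + 9.1778*m - 1.6482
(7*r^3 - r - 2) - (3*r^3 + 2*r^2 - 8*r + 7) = 4*r^3 - 2*r^2 + 7*r - 9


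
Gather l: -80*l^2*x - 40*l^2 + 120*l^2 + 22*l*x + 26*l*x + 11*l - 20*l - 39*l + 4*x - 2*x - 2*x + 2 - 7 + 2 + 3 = l^2*(80 - 80*x) + l*(48*x - 48)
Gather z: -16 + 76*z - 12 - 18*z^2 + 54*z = -18*z^2 + 130*z - 28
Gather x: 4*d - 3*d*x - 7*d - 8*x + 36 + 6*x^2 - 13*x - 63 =-3*d + 6*x^2 + x*(-3*d - 21) - 27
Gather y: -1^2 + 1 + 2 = 2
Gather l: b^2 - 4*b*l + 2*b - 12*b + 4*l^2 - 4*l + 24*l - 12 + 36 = b^2 - 10*b + 4*l^2 + l*(20 - 4*b) + 24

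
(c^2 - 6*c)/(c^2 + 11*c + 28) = c*(c - 6)/(c^2 + 11*c + 28)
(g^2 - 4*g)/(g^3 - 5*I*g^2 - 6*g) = (4 - g)/(-g^2 + 5*I*g + 6)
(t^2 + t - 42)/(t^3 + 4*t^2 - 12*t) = (t^2 + t - 42)/(t*(t^2 + 4*t - 12))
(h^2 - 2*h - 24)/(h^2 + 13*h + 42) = (h^2 - 2*h - 24)/(h^2 + 13*h + 42)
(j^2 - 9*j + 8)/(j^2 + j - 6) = (j^2 - 9*j + 8)/(j^2 + j - 6)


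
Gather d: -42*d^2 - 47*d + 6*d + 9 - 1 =-42*d^2 - 41*d + 8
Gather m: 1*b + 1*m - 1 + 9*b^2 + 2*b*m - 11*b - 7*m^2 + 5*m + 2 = 9*b^2 - 10*b - 7*m^2 + m*(2*b + 6) + 1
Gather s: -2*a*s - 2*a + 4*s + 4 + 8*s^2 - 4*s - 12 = -2*a*s - 2*a + 8*s^2 - 8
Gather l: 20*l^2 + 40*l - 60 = 20*l^2 + 40*l - 60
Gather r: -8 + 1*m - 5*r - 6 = m - 5*r - 14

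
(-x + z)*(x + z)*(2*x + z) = -2*x^3 - x^2*z + 2*x*z^2 + z^3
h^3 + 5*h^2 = h^2*(h + 5)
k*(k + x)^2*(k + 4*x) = k^4 + 6*k^3*x + 9*k^2*x^2 + 4*k*x^3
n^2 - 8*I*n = n*(n - 8*I)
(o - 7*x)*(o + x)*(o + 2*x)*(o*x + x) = o^4*x - 4*o^3*x^2 + o^3*x - 19*o^2*x^3 - 4*o^2*x^2 - 14*o*x^4 - 19*o*x^3 - 14*x^4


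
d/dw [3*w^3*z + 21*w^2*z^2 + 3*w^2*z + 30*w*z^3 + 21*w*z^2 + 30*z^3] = 3*z*(3*w^2 + 14*w*z + 2*w + 10*z^2 + 7*z)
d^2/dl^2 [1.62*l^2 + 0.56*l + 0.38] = 3.24000000000000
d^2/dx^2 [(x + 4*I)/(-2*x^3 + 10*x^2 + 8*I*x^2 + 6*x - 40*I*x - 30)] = (-(x + 4*I)*(-3*x^2 + 10*x + 8*I*x + 3 - 20*I)^2 + (3*x^2 - 10*x - 8*I*x - (x + 4*I)*(-3*x + 5 + 4*I) - 3 + 20*I)*(x^3 - 5*x^2 - 4*I*x^2 - 3*x + 20*I*x + 15))/(x^3 - 5*x^2 - 4*I*x^2 - 3*x + 20*I*x + 15)^3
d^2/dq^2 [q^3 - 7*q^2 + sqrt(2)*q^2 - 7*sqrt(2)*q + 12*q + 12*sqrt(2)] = 6*q - 14 + 2*sqrt(2)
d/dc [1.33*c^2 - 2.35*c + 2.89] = 2.66*c - 2.35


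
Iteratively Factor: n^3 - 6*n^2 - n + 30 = (n - 5)*(n^2 - n - 6) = (n - 5)*(n + 2)*(n - 3)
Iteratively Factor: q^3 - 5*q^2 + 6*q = (q - 3)*(q^2 - 2*q) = (q - 3)*(q - 2)*(q)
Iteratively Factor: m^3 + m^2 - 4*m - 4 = (m + 2)*(m^2 - m - 2) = (m - 2)*(m + 2)*(m + 1)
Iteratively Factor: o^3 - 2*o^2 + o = (o - 1)*(o^2 - o) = o*(o - 1)*(o - 1)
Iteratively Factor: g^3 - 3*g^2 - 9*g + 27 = (g - 3)*(g^2 - 9) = (g - 3)*(g + 3)*(g - 3)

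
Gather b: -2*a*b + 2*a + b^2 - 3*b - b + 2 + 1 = 2*a + b^2 + b*(-2*a - 4) + 3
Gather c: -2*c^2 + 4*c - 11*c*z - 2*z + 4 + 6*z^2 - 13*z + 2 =-2*c^2 + c*(4 - 11*z) + 6*z^2 - 15*z + 6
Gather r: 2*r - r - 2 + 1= r - 1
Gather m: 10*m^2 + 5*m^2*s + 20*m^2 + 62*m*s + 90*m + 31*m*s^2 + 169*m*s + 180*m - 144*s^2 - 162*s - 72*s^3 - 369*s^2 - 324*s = m^2*(5*s + 30) + m*(31*s^2 + 231*s + 270) - 72*s^3 - 513*s^2 - 486*s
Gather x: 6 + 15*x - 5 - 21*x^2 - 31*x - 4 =-21*x^2 - 16*x - 3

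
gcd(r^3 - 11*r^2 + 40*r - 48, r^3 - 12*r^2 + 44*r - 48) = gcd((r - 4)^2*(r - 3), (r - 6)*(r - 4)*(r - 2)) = r - 4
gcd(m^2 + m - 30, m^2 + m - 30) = m^2 + m - 30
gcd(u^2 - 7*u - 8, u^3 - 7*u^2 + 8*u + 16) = u + 1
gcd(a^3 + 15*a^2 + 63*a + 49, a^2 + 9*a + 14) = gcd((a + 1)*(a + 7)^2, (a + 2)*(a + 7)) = a + 7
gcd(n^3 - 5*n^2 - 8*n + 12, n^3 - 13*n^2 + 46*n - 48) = 1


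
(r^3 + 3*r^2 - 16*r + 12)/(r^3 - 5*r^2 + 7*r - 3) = (r^2 + 4*r - 12)/(r^2 - 4*r + 3)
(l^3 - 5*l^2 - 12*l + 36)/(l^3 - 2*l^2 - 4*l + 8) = (l^2 - 3*l - 18)/(l^2 - 4)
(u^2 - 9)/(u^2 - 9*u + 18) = (u + 3)/(u - 6)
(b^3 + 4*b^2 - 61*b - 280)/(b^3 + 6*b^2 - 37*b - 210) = (b - 8)/(b - 6)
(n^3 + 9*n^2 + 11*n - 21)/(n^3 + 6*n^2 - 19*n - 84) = (n - 1)/(n - 4)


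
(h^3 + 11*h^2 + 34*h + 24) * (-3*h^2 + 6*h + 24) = -3*h^5 - 27*h^4 - 12*h^3 + 396*h^2 + 960*h + 576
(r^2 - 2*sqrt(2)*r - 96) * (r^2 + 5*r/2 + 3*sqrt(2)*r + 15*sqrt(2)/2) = r^4 + sqrt(2)*r^3 + 5*r^3/2 - 108*r^2 + 5*sqrt(2)*r^2/2 - 288*sqrt(2)*r - 270*r - 720*sqrt(2)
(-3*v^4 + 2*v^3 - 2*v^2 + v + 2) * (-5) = 15*v^4 - 10*v^3 + 10*v^2 - 5*v - 10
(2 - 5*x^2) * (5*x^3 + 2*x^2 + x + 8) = -25*x^5 - 10*x^4 + 5*x^3 - 36*x^2 + 2*x + 16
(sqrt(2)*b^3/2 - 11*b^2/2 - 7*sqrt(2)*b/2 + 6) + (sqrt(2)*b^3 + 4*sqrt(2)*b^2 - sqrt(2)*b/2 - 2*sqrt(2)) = 3*sqrt(2)*b^3/2 - 11*b^2/2 + 4*sqrt(2)*b^2 - 4*sqrt(2)*b - 2*sqrt(2) + 6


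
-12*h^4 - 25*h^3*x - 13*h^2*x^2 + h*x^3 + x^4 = (-4*h + x)*(h + x)^2*(3*h + x)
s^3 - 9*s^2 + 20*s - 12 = (s - 6)*(s - 2)*(s - 1)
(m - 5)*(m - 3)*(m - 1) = m^3 - 9*m^2 + 23*m - 15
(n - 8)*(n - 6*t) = n^2 - 6*n*t - 8*n + 48*t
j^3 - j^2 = j^2*(j - 1)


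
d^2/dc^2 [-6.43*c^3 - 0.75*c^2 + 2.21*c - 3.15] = -38.58*c - 1.5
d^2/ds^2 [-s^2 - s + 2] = -2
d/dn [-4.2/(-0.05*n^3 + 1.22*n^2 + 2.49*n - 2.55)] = (-0.63*n^2 + 10.248*n + 10.458)/(0.05*n^3 - 1.22*n^2 - 2.49*n + 2.55)^2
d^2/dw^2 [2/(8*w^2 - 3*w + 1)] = 4*(-64*w^2 + 24*w + (16*w - 3)^2 - 8)/(8*w^2 - 3*w + 1)^3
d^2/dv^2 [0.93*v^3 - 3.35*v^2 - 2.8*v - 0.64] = 5.58*v - 6.7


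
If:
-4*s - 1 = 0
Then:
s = -1/4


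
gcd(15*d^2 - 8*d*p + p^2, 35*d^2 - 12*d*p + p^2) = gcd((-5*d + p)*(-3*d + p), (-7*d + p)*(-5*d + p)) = -5*d + p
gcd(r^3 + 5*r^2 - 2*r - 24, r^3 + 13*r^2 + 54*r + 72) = r^2 + 7*r + 12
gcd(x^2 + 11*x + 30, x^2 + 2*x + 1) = 1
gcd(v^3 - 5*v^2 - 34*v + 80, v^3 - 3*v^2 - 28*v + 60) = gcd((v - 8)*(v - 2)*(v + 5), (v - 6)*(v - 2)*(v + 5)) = v^2 + 3*v - 10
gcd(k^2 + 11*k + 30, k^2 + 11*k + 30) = k^2 + 11*k + 30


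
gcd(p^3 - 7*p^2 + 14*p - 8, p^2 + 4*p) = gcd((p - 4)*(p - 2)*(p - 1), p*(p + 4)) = 1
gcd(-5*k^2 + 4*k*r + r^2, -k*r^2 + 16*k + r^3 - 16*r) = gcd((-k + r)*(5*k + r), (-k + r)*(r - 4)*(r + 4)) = -k + r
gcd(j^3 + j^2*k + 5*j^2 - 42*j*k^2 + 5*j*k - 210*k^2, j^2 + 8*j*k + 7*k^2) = j + 7*k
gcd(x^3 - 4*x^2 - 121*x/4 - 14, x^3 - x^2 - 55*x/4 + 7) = x + 7/2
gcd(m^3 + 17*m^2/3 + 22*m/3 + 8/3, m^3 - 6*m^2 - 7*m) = m + 1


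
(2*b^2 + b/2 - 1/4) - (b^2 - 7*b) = b^2 + 15*b/2 - 1/4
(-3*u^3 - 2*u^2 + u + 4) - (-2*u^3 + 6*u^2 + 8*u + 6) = -u^3 - 8*u^2 - 7*u - 2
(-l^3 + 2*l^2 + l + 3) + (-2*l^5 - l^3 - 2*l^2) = -2*l^5 - 2*l^3 + l + 3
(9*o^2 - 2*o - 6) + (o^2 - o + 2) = 10*o^2 - 3*o - 4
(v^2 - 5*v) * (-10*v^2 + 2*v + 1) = -10*v^4 + 52*v^3 - 9*v^2 - 5*v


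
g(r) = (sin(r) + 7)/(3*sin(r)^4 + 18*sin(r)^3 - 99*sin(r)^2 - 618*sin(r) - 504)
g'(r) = (sin(r) + 7)*(-12*sin(r)^3*cos(r) - 54*sin(r)^2*cos(r) + 198*sin(r)*cos(r) + 618*cos(r))/(3*sin(r)^4 + 18*sin(r)^3 - 99*sin(r)^2 - 618*sin(r) - 504)^2 + cos(r)/(3*sin(r)^4 + 18*sin(r)^3 - 99*sin(r)^2 - 618*sin(r) - 504) = (-3*sin(r)^2 + 2*sin(r) + 26)*cos(r)/(3*(sin(r) - 6)^2*(sin(r) + 1)^2*(sin(r) + 4)^2)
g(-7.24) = -0.08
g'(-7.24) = 0.27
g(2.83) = -0.01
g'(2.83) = -0.01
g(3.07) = -0.01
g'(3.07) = -0.01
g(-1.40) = -1.09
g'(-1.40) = 12.74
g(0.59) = -0.01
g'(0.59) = 0.00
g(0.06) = -0.01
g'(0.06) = 0.01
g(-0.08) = -0.02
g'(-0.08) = 0.02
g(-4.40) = -0.01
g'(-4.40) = -0.00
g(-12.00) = -0.00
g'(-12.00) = 0.01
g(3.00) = -0.01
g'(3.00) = -0.01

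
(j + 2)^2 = j^2 + 4*j + 4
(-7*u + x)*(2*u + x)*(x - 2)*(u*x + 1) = -14*u^3*x^2 + 28*u^3*x - 5*u^2*x^3 + 10*u^2*x^2 - 14*u^2*x + 28*u^2 + u*x^4 - 2*u*x^3 - 5*u*x^2 + 10*u*x + x^3 - 2*x^2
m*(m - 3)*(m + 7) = m^3 + 4*m^2 - 21*m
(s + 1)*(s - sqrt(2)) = s^2 - sqrt(2)*s + s - sqrt(2)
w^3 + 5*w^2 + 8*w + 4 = (w + 1)*(w + 2)^2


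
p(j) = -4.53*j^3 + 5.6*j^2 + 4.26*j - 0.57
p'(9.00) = -995.73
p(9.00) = -2811.00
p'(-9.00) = -1197.33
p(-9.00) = 3717.06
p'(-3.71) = -224.35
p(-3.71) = 292.03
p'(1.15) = -0.83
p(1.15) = 4.85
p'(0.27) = 6.29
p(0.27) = 0.90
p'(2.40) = -47.14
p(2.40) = -20.71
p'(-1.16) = -27.02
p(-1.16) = 9.09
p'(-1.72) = -55.21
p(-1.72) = 31.72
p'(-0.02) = 4.03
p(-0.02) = -0.65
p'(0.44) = 6.56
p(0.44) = 2.00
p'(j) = -13.59*j^2 + 11.2*j + 4.26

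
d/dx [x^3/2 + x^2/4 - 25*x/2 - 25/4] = 3*x^2/2 + x/2 - 25/2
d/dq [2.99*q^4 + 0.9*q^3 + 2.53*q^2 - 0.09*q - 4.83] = 11.96*q^3 + 2.7*q^2 + 5.06*q - 0.09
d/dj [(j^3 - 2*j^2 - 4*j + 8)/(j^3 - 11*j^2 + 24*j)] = (-9*j^4 + 56*j^3 - 116*j^2 + 176*j - 192)/(j^2*(j^4 - 22*j^3 + 169*j^2 - 528*j + 576))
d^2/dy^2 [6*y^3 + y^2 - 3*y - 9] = 36*y + 2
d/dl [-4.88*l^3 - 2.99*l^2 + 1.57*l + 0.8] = -14.64*l^2 - 5.98*l + 1.57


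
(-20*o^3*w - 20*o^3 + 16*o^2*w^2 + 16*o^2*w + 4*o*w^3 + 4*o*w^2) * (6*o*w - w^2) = -120*o^4*w^2 - 120*o^4*w + 116*o^3*w^3 + 116*o^3*w^2 + 8*o^2*w^4 + 8*o^2*w^3 - 4*o*w^5 - 4*o*w^4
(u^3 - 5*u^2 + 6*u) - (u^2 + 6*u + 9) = u^3 - 6*u^2 - 9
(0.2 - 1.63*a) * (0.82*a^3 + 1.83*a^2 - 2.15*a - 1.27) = -1.3366*a^4 - 2.8189*a^3 + 3.8705*a^2 + 1.6401*a - 0.254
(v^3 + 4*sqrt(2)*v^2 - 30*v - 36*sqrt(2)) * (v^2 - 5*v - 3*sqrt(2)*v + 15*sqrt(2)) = v^5 - 5*v^4 + sqrt(2)*v^4 - 54*v^3 - 5*sqrt(2)*v^3 + 54*sqrt(2)*v^2 + 270*v^2 - 270*sqrt(2)*v + 216*v - 1080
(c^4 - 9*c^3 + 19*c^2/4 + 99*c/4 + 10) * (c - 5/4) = c^5 - 41*c^4/4 + 16*c^3 + 301*c^2/16 - 335*c/16 - 25/2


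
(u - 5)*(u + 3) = u^2 - 2*u - 15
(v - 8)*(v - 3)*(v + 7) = v^3 - 4*v^2 - 53*v + 168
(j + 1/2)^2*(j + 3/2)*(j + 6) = j^4 + 17*j^3/2 + 67*j^2/4 + 87*j/8 + 9/4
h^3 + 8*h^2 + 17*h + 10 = (h + 1)*(h + 2)*(h + 5)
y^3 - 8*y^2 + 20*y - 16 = (y - 4)*(y - 2)^2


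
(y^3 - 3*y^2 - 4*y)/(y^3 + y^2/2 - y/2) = 2*(y - 4)/(2*y - 1)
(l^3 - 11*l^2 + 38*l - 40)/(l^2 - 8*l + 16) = (l^2 - 7*l + 10)/(l - 4)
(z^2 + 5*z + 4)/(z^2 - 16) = (z + 1)/(z - 4)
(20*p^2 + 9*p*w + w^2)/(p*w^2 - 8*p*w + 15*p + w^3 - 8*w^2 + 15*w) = (20*p^2 + 9*p*w + w^2)/(p*w^2 - 8*p*w + 15*p + w^3 - 8*w^2 + 15*w)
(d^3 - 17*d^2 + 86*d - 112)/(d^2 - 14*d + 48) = (d^2 - 9*d + 14)/(d - 6)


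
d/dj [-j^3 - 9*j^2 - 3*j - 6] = -3*j^2 - 18*j - 3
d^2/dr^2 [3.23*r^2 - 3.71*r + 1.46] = 6.46000000000000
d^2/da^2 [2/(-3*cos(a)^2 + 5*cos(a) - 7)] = 2*(-36*sin(a)^4 - 41*sin(a)^2 - 365*cos(a)/4 + 45*cos(3*a)/4 + 85)/(3*sin(a)^2 + 5*cos(a) - 10)^3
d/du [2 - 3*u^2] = -6*u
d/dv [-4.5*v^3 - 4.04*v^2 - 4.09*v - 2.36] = -13.5*v^2 - 8.08*v - 4.09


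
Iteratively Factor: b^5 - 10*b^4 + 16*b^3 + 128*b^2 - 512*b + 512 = (b - 4)*(b^4 - 6*b^3 - 8*b^2 + 96*b - 128) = (b - 4)*(b - 2)*(b^3 - 4*b^2 - 16*b + 64) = (b - 4)^2*(b - 2)*(b^2 - 16) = (b - 4)^2*(b - 2)*(b + 4)*(b - 4)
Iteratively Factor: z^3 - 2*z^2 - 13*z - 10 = (z + 1)*(z^2 - 3*z - 10) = (z + 1)*(z + 2)*(z - 5)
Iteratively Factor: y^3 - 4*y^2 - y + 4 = (y - 1)*(y^2 - 3*y - 4) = (y - 1)*(y + 1)*(y - 4)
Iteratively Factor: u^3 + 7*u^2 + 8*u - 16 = (u + 4)*(u^2 + 3*u - 4) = (u + 4)^2*(u - 1)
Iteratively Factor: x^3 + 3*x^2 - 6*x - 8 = (x + 1)*(x^2 + 2*x - 8) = (x - 2)*(x + 1)*(x + 4)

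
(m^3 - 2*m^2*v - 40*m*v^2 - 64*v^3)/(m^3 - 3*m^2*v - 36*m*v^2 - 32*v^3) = (m + 2*v)/(m + v)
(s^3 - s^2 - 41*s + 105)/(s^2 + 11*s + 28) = (s^2 - 8*s + 15)/(s + 4)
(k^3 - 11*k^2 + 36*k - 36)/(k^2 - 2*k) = k - 9 + 18/k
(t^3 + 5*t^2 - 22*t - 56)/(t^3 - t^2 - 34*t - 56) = (t^2 + 3*t - 28)/(t^2 - 3*t - 28)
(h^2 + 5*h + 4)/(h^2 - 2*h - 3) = (h + 4)/(h - 3)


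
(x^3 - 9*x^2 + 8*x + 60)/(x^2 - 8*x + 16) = (x^3 - 9*x^2 + 8*x + 60)/(x^2 - 8*x + 16)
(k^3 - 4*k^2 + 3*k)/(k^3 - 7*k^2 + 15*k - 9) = k/(k - 3)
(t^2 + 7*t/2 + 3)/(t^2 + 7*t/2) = (2*t^2 + 7*t + 6)/(t*(2*t + 7))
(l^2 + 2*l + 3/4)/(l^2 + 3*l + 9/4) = (2*l + 1)/(2*l + 3)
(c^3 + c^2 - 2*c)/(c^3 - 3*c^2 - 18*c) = (-c^2 - c + 2)/(-c^2 + 3*c + 18)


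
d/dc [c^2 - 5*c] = 2*c - 5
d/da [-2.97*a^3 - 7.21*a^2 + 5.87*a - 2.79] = -8.91*a^2 - 14.42*a + 5.87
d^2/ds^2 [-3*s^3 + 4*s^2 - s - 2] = 8 - 18*s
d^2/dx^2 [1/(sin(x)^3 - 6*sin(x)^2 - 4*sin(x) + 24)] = (-9*sin(x)^6 + 66*sin(x)^5 - 124*sin(x)^4 + 48*sin(x)^3 - 400*sin(x)^2 - 96*sin(x) + 320)/(sin(x)^3 - 6*sin(x)^2 - 4*sin(x) + 24)^3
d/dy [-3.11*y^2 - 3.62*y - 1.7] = -6.22*y - 3.62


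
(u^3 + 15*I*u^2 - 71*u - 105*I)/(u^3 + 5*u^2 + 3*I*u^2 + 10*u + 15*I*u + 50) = (u^2 + 10*I*u - 21)/(u^2 + u*(5 - 2*I) - 10*I)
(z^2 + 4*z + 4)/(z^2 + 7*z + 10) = (z + 2)/(z + 5)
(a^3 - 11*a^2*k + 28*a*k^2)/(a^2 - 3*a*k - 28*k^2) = a*(a - 4*k)/(a + 4*k)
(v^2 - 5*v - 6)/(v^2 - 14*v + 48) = (v + 1)/(v - 8)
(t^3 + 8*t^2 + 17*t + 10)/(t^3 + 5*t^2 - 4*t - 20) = (t + 1)/(t - 2)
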